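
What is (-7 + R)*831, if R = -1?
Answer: -6648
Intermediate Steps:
(-7 + R)*831 = (-7 - 1)*831 = -8*831 = -6648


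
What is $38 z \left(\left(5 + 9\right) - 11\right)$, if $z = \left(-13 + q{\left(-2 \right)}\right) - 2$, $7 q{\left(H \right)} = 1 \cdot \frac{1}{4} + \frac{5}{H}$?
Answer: $- \frac{24453}{14} \approx -1746.6$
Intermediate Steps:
$q{\left(H \right)} = \frac{1}{28} + \frac{5}{7 H}$ ($q{\left(H \right)} = \frac{1 \cdot \frac{1}{4} + \frac{5}{H}}{7} = \frac{\frac{1}{4} + \frac{5}{H}}{7} = \frac{1}{28} + \frac{5}{7 H}$)
$z = - \frac{429}{28}$ ($z = \left(-13 + \frac{20 - 2}{28 \left(-2\right)}\right) - 2 = \left(-13 + \frac{1}{28} \left(- \frac{1}{2}\right) 18\right) - 2 = \left(-13 - \frac{9}{28}\right) - 2 = - \frac{373}{28} - 2 = - \frac{429}{28} \approx -15.321$)
$38 z \left(\left(5 + 9\right) - 11\right) = 38 \left(- \frac{429}{28}\right) \left(\left(5 + 9\right) - 11\right) = - \frac{8151 \left(14 - 11\right)}{14} = \left(- \frac{8151}{14}\right) 3 = - \frac{24453}{14}$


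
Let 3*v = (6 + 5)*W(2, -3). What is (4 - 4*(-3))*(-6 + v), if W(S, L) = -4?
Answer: -992/3 ≈ -330.67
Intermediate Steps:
v = -44/3 (v = ((6 + 5)*(-4))/3 = (11*(-4))/3 = (⅓)*(-44) = -44/3 ≈ -14.667)
(4 - 4*(-3))*(-6 + v) = (4 - 4*(-3))*(-6 - 44/3) = (4 + 12)*(-62/3) = 16*(-62/3) = -992/3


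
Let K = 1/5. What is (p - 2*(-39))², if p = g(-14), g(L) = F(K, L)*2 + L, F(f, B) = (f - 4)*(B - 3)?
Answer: 933156/25 ≈ 37326.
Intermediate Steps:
K = ⅕ ≈ 0.20000
F(f, B) = (-4 + f)*(-3 + B)
g(L) = 114/5 - 33*L/5 (g(L) = (12 - 4*L - 3*⅕ + L*(⅕))*2 + L = (12 - 4*L - ⅗ + L/5)*2 + L = (57/5 - 19*L/5)*2 + L = (114/5 - 38*L/5) + L = 114/5 - 33*L/5)
p = 576/5 (p = 114/5 - 33/5*(-14) = 114/5 + 462/5 = 576/5 ≈ 115.20)
(p - 2*(-39))² = (576/5 - 2*(-39))² = (576/5 + 78)² = (966/5)² = 933156/25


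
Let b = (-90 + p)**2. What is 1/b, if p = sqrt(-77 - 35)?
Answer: I/(4*(180*sqrt(7) + 1997*I)) ≈ 0.00011845 + 2.8248e-5*I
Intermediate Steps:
p = 4*I*sqrt(7) (p = sqrt(-112) = 4*I*sqrt(7) ≈ 10.583*I)
b = (-90 + 4*I*sqrt(7))**2 ≈ 7988.0 - 1904.9*I
1/b = 1/(7988 - 720*I*sqrt(7))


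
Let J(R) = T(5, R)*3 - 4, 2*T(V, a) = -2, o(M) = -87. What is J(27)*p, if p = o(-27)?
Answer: 609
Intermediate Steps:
T(V, a) = -1 (T(V, a) = (½)*(-2) = -1)
p = -87
J(R) = -7 (J(R) = -1*3 - 4 = -3 - 4 = -7)
J(27)*p = -7*(-87) = 609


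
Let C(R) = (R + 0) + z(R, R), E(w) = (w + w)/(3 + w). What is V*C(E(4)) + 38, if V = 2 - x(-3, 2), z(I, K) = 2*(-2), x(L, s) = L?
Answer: 166/7 ≈ 23.714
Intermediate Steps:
z(I, K) = -4
V = 5 (V = 2 - 1*(-3) = 2 + 3 = 5)
E(w) = 2*w/(3 + w) (E(w) = (2*w)/(3 + w) = 2*w/(3 + w))
C(R) = -4 + R (C(R) = (R + 0) - 4 = R - 4 = -4 + R)
V*C(E(4)) + 38 = 5*(-4 + 2*4/(3 + 4)) + 38 = 5*(-4 + 2*4/7) + 38 = 5*(-4 + 2*4*(⅐)) + 38 = 5*(-4 + 8/7) + 38 = 5*(-20/7) + 38 = -100/7 + 38 = 166/7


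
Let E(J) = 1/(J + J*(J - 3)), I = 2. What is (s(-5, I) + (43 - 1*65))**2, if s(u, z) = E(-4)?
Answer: 277729/576 ≈ 482.17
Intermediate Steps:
E(J) = 1/(J + J*(-3 + J))
s(u, z) = 1/24 (s(u, z) = 1/((-4)*(-2 - 4)) = -1/4/(-6) = -1/4*(-1/6) = 1/24)
(s(-5, I) + (43 - 1*65))**2 = (1/24 + (43 - 1*65))**2 = (1/24 + (43 - 65))**2 = (1/24 - 22)**2 = (-527/24)**2 = 277729/576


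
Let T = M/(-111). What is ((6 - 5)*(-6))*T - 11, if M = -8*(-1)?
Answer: -391/37 ≈ -10.568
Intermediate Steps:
M = 8
T = -8/111 (T = 8/(-111) = 8*(-1/111) = -8/111 ≈ -0.072072)
((6 - 5)*(-6))*T - 11 = ((6 - 5)*(-6))*(-8/111) - 11 = (1*(-6))*(-8/111) - 11 = -6*(-8/111) - 11 = 16/37 - 11 = -391/37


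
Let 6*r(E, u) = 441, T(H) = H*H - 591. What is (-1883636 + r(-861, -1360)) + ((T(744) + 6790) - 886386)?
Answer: -4420427/2 ≈ -2.2102e+6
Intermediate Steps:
T(H) = -591 + H**2 (T(H) = H**2 - 591 = -591 + H**2)
r(E, u) = 147/2 (r(E, u) = (1/6)*441 = 147/2)
(-1883636 + r(-861, -1360)) + ((T(744) + 6790) - 886386) = (-1883636 + 147/2) + (((-591 + 744**2) + 6790) - 886386) = -3767125/2 + (((-591 + 553536) + 6790) - 886386) = -3767125/2 + ((552945 + 6790) - 886386) = -3767125/2 + (559735 - 886386) = -3767125/2 - 326651 = -4420427/2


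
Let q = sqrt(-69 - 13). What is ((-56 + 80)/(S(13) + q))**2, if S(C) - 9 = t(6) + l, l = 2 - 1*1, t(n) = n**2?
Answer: 576/(46 + I*sqrt(82))**2 ≈ 0.2425 - 0.099326*I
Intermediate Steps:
l = 1 (l = 2 - 1 = 1)
q = I*sqrt(82) (q = sqrt(-82) = I*sqrt(82) ≈ 9.0554*I)
S(C) = 46 (S(C) = 9 + (6**2 + 1) = 9 + (36 + 1) = 9 + 37 = 46)
((-56 + 80)/(S(13) + q))**2 = ((-56 + 80)/(46 + I*sqrt(82)))**2 = (24/(46 + I*sqrt(82)))**2 = 576/(46 + I*sqrt(82))**2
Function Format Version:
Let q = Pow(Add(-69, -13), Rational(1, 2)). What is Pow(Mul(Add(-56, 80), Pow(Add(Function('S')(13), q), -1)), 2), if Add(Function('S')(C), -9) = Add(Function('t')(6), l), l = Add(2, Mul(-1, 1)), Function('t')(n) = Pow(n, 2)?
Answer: Mul(576, Pow(Add(46, Mul(I, Pow(82, Rational(1, 2)))), -2)) ≈ Add(0.24250, Mul(-0.099326, I))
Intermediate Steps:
l = 1 (l = Add(2, -1) = 1)
q = Mul(I, Pow(82, Rational(1, 2))) (q = Pow(-82, Rational(1, 2)) = Mul(I, Pow(82, Rational(1, 2))) ≈ Mul(9.0554, I))
Function('S')(C) = 46 (Function('S')(C) = Add(9, Add(Pow(6, 2), 1)) = Add(9, Add(36, 1)) = Add(9, 37) = 46)
Pow(Mul(Add(-56, 80), Pow(Add(Function('S')(13), q), -1)), 2) = Pow(Mul(Add(-56, 80), Pow(Add(46, Mul(I, Pow(82, Rational(1, 2)))), -1)), 2) = Pow(Mul(24, Pow(Add(46, Mul(I, Pow(82, Rational(1, 2)))), -1)), 2) = Mul(576, Pow(Add(46, Mul(I, Pow(82, Rational(1, 2)))), -2))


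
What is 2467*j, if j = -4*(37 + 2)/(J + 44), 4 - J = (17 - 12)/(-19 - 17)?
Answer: -13854672/1733 ≈ -7994.6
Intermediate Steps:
J = 149/36 (J = 4 - (17 - 12)/(-19 - 17) = 4 - 5/(-36) = 4 - 5*(-1)/36 = 4 - 1*(-5/36) = 4 + 5/36 = 149/36 ≈ 4.1389)
j = -5616/1733 (j = -4*(37 + 2)/(149/36 + 44) = -156/1733/36 = -156*36/1733 = -4*1404/1733 = -5616/1733 ≈ -3.2406)
2467*j = 2467*(-5616/1733) = -13854672/1733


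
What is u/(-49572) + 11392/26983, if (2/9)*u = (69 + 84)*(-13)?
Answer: 1171003/1942776 ≈ 0.60275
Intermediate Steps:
u = -17901/2 (u = 9*((69 + 84)*(-13))/2 = 9*(153*(-13))/2 = (9/2)*(-1989) = -17901/2 ≈ -8950.5)
u/(-49572) + 11392/26983 = -17901/2/(-49572) + 11392/26983 = -17901/2*(-1/49572) + 11392*(1/26983) = 13/72 + 11392/26983 = 1171003/1942776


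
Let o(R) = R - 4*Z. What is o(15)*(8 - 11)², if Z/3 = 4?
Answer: -297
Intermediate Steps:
Z = 12 (Z = 3*4 = 12)
o(R) = -48 + R (o(R) = R - 4*12 = R - 48 = -48 + R)
o(15)*(8 - 11)² = (-48 + 15)*(8 - 11)² = -33*(-3)² = -33*9 = -297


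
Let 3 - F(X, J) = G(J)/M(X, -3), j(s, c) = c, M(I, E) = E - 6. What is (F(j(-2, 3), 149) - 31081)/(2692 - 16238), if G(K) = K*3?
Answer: 93085/40638 ≈ 2.2906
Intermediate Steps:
G(K) = 3*K
M(I, E) = -6 + E
F(X, J) = 3 + J/3 (F(X, J) = 3 - 3*J/(-6 - 3) = 3 - 3*J/(-9) = 3 - 3*J*(-1)/9 = 3 - (-1)*J/3 = 3 + J/3)
(F(j(-2, 3), 149) - 31081)/(2692 - 16238) = ((3 + (⅓)*149) - 31081)/(2692 - 16238) = ((3 + 149/3) - 31081)/(-13546) = (158/3 - 31081)*(-1/13546) = -93085/3*(-1/13546) = 93085/40638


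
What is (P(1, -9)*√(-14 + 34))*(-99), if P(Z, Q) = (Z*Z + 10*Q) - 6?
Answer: 18810*√5 ≈ 42060.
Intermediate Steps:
P(Z, Q) = -6 + Z² + 10*Q (P(Z, Q) = (Z² + 10*Q) - 6 = -6 + Z² + 10*Q)
(P(1, -9)*√(-14 + 34))*(-99) = ((-6 + 1² + 10*(-9))*√(-14 + 34))*(-99) = ((-6 + 1 - 90)*√20)*(-99) = -190*√5*(-99) = 18810*√5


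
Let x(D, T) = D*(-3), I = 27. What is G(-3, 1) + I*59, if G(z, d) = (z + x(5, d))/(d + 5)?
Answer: 1590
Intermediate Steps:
x(D, T) = -3*D
G(z, d) = (-15 + z)/(5 + d) (G(z, d) = (z - 3*5)/(d + 5) = (z - 15)/(5 + d) = (-15 + z)/(5 + d))
G(-3, 1) + I*59 = (-15 - 3)/(5 + 1) + 27*59 = -18/6 + 1593 = (⅙)*(-18) + 1593 = -3 + 1593 = 1590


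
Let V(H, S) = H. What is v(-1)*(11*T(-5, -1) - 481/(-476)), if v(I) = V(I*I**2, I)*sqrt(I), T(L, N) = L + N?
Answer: 30935*I/476 ≈ 64.99*I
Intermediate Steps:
v(I) = I**(7/2) (v(I) = (I*I**2)*sqrt(I) = I**3*sqrt(I) = I**(7/2))
v(-1)*(11*T(-5, -1) - 481/(-476)) = (-1)**(7/2)*(11*(-5 - 1) - 481/(-476)) = (-I)*(11*(-6) - 481*(-1/476)) = (-I)*(-66 + 481/476) = -I*(-30935/476) = 30935*I/476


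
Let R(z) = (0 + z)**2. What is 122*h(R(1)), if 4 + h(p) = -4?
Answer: -976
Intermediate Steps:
R(z) = z**2
h(p) = -8 (h(p) = -4 - 4 = -8)
122*h(R(1)) = 122*(-8) = -976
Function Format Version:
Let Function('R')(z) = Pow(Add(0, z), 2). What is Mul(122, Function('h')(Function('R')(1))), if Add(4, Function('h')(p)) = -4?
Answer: -976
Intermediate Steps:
Function('R')(z) = Pow(z, 2)
Function('h')(p) = -8 (Function('h')(p) = Add(-4, -4) = -8)
Mul(122, Function('h')(Function('R')(1))) = Mul(122, -8) = -976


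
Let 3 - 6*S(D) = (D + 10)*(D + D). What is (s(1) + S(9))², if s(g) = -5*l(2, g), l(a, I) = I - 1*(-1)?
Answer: 17689/4 ≈ 4422.3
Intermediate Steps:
l(a, I) = 1 + I (l(a, I) = I + 1 = 1 + I)
s(g) = -5 - 5*g (s(g) = -5*(1 + g) = -5 - 5*g)
S(D) = ½ - D*(10 + D)/3 (S(D) = ½ - (D + 10)*(D + D)/6 = ½ - (10 + D)*2*D/6 = ½ - D*(10 + D)/3)
(s(1) + S(9))² = ((-5 - 5*1) + (½ - 10/3*9 - ⅓*9²))² = ((-5 - 5) + (½ - 30 - ⅓*81))² = (-10 + (½ - 30 - 27))² = (-10 - 113/2)² = (-133/2)² = 17689/4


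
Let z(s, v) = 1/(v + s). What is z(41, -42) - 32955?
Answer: -32956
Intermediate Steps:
z(s, v) = 1/(s + v)
z(41, -42) - 32955 = 1/(41 - 42) - 32955 = 1/(-1) - 32955 = -1 - 32955 = -32956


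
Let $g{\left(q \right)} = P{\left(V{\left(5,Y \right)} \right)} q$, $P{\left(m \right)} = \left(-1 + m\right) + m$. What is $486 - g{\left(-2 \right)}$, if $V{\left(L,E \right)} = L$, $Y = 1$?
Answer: $504$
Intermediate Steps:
$P{\left(m \right)} = -1 + 2 m$
$g{\left(q \right)} = 9 q$ ($g{\left(q \right)} = \left(-1 + 2 \cdot 5\right) q = \left(-1 + 10\right) q = 9 q$)
$486 - g{\left(-2 \right)} = 486 - 9 \left(-2\right) = 486 - -18 = 486 + 18 = 504$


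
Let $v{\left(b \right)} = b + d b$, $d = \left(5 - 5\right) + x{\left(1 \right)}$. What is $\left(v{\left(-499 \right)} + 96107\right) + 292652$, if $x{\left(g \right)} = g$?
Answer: $387761$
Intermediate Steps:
$d = 1$ ($d = \left(5 - 5\right) + 1 = 0 + 1 = 1$)
$v{\left(b \right)} = 2 b$ ($v{\left(b \right)} = b + 1 b = b + b = 2 b$)
$\left(v{\left(-499 \right)} + 96107\right) + 292652 = \left(2 \left(-499\right) + 96107\right) + 292652 = \left(-998 + 96107\right) + 292652 = 95109 + 292652 = 387761$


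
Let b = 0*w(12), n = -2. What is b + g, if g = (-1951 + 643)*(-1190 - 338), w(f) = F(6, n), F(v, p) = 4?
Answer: 1998624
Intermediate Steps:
w(f) = 4
b = 0 (b = 0*4 = 0)
g = 1998624 (g = -1308*(-1528) = 1998624)
b + g = 0 + 1998624 = 1998624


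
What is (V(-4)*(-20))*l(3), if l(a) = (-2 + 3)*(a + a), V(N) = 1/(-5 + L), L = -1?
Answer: 20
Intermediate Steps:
V(N) = -1/6 (V(N) = 1/(-5 - 1) = 1/(-6) = -1/6)
l(a) = 2*a (l(a) = 1*(2*a) = 2*a)
(V(-4)*(-20))*l(3) = (-1/6*(-20))*(2*3) = (10/3)*6 = 20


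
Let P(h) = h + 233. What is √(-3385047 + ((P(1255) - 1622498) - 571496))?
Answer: I*√5577553 ≈ 2361.7*I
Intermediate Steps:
P(h) = 233 + h
√(-3385047 + ((P(1255) - 1622498) - 571496)) = √(-3385047 + (((233 + 1255) - 1622498) - 571496)) = √(-3385047 + ((1488 - 1622498) - 571496)) = √(-3385047 + (-1621010 - 571496)) = √(-3385047 - 2192506) = √(-5577553) = I*√5577553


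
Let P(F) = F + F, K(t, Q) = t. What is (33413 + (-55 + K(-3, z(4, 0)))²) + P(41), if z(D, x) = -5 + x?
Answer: 36859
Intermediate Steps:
P(F) = 2*F
(33413 + (-55 + K(-3, z(4, 0)))²) + P(41) = (33413 + (-55 - 3)²) + 2*41 = (33413 + (-58)²) + 82 = (33413 + 3364) + 82 = 36777 + 82 = 36859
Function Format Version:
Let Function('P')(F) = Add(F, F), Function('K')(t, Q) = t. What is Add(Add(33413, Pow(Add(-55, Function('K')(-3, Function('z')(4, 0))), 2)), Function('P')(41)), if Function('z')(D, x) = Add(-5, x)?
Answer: 36859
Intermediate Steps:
Function('P')(F) = Mul(2, F)
Add(Add(33413, Pow(Add(-55, Function('K')(-3, Function('z')(4, 0))), 2)), Function('P')(41)) = Add(Add(33413, Pow(Add(-55, -3), 2)), Mul(2, 41)) = Add(Add(33413, Pow(-58, 2)), 82) = Add(Add(33413, 3364), 82) = Add(36777, 82) = 36859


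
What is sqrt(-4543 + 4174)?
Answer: 3*I*sqrt(41) ≈ 19.209*I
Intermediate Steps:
sqrt(-4543 + 4174) = sqrt(-369) = 3*I*sqrt(41)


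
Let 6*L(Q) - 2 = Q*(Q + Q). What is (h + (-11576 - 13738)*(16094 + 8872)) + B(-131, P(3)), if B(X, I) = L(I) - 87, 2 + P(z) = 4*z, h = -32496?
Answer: -1896065620/3 ≈ -6.3202e+8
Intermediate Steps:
L(Q) = ⅓ + Q²/3 (L(Q) = ⅓ + (Q*(Q + Q))/6 = ⅓ + (Q*(2*Q))/6 = ⅓ + (2*Q²)/6 = ⅓ + Q²/3)
P(z) = -2 + 4*z
B(X, I) = -260/3 + I²/3 (B(X, I) = (⅓ + I²/3) - 87 = -260/3 + I²/3)
(h + (-11576 - 13738)*(16094 + 8872)) + B(-131, P(3)) = (-32496 + (-11576 - 13738)*(16094 + 8872)) + (-260/3 + (-2 + 4*3)²/3) = (-32496 - 25314*24966) + (-260/3 + (-2 + 12)²/3) = (-32496 - 631989324) + (-260/3 + (⅓)*10²) = -632021820 + (-260/3 + (⅓)*100) = -632021820 + (-260/3 + 100/3) = -632021820 - 160/3 = -1896065620/3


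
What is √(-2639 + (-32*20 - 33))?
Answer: 12*I*√23 ≈ 57.55*I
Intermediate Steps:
√(-2639 + (-32*20 - 33)) = √(-2639 + (-640 - 33)) = √(-2639 - 673) = √(-3312) = 12*I*√23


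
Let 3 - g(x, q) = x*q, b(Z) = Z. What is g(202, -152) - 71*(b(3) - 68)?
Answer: 35322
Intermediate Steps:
g(x, q) = 3 - q*x (g(x, q) = 3 - x*q = 3 - q*x)
g(202, -152) - 71*(b(3) - 68) = (3 - 1*(-152)*202) - 71*(3 - 68) = (3 + 30704) - 71*(-65) = 30707 - 1*(-4615) = 30707 + 4615 = 35322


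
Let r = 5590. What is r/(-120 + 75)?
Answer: -1118/9 ≈ -124.22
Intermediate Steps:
r/(-120 + 75) = 5590/(-120 + 75) = 5590/(-45) = -1/45*5590 = -1118/9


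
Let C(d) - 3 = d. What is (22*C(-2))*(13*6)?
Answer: 1716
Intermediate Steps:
C(d) = 3 + d
(22*C(-2))*(13*6) = (22*(3 - 2))*(13*6) = (22*1)*78 = 22*78 = 1716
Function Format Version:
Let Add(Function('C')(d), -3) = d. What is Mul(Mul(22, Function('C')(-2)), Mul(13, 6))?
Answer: 1716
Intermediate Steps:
Function('C')(d) = Add(3, d)
Mul(Mul(22, Function('C')(-2)), Mul(13, 6)) = Mul(Mul(22, Add(3, -2)), Mul(13, 6)) = Mul(Mul(22, 1), 78) = Mul(22, 78) = 1716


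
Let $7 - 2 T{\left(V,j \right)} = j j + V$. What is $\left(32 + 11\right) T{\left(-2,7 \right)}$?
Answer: $-860$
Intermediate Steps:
$T{\left(V,j \right)} = \frac{7}{2} - \frac{V}{2} - \frac{j^{2}}{2}$ ($T{\left(V,j \right)} = \frac{7}{2} - \frac{j j + V}{2} = \frac{7}{2} - \frac{j^{2} + V}{2} = \frac{7}{2} - \frac{V + j^{2}}{2} = \frac{7}{2} - \left(\frac{V}{2} + \frac{j^{2}}{2}\right) = \frac{7}{2} - \frac{V}{2} - \frac{j^{2}}{2}$)
$\left(32 + 11\right) T{\left(-2,7 \right)} = \left(32 + 11\right) \left(\frac{7}{2} - -1 - \frac{7^{2}}{2}\right) = 43 \left(\frac{7}{2} + 1 - \frac{49}{2}\right) = 43 \left(-20\right) = -860$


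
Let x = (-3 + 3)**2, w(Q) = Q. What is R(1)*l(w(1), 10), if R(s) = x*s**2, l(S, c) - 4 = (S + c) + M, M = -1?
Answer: 0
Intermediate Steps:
l(S, c) = 3 + S + c (l(S, c) = 4 + ((S + c) - 1) = 4 + (-1 + S + c) = 3 + S + c)
x = 0 (x = 0**2 = 0)
R(s) = 0 (R(s) = 0*s**2 = 0)
R(1)*l(w(1), 10) = 0*(3 + 1 + 10) = 0*14 = 0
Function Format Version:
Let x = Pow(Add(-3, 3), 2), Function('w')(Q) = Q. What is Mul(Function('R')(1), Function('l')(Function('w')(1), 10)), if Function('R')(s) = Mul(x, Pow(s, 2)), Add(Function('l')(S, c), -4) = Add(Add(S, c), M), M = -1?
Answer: 0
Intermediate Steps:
Function('l')(S, c) = Add(3, S, c) (Function('l')(S, c) = Add(4, Add(Add(S, c), -1)) = Add(4, Add(-1, S, c)) = Add(3, S, c))
x = 0 (x = Pow(0, 2) = 0)
Function('R')(s) = 0 (Function('R')(s) = Mul(0, Pow(s, 2)) = 0)
Mul(Function('R')(1), Function('l')(Function('w')(1), 10)) = Mul(0, Add(3, 1, 10)) = Mul(0, 14) = 0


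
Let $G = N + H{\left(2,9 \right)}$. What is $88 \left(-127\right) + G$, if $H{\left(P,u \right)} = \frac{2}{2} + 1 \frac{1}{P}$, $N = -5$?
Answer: $- \frac{22359}{2} \approx -11180.0$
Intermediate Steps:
$H{\left(P,u \right)} = 1 + \frac{1}{P}$ ($H{\left(P,u \right)} = 2 \cdot \frac{1}{2} + \frac{1}{P} = 1 + \frac{1}{P}$)
$G = - \frac{7}{2}$ ($G = -5 + \frac{1 + 2}{2} = -5 + \frac{1}{2} \cdot 3 = -5 + \frac{3}{2} = - \frac{7}{2} \approx -3.5$)
$88 \left(-127\right) + G = 88 \left(-127\right) - \frac{7}{2} = -11176 - \frac{7}{2} = - \frac{22359}{2}$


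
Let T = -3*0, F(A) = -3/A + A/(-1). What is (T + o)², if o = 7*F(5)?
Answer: 38416/25 ≈ 1536.6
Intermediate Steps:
F(A) = -A - 3/A (F(A) = -3/A + A*(-1) = -3/A - A = -A - 3/A)
o = -196/5 (o = 7*(-1*5 - 3/5) = 7*(-5 - 3*⅕) = 7*(-5 - ⅗) = 7*(-28/5) = -196/5 ≈ -39.200)
T = 0
(T + o)² = (0 - 196/5)² = (-196/5)² = 38416/25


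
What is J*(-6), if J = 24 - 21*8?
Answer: 864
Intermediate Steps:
J = -144 (J = 24 - 168 = -144)
J*(-6) = -144*(-6) = 864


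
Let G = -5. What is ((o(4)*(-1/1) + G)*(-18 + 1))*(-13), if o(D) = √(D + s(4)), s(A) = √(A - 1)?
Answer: -1105 - 221*√(4 + √3) ≈ -1634.1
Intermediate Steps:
s(A) = √(-1 + A)
o(D) = √(D + √3) (o(D) = √(D + √(-1 + 4)) = √(D + √3))
((o(4)*(-1/1) + G)*(-18 + 1))*(-13) = ((√(4 + √3)*(-1/1) - 5)*(-18 + 1))*(-13) = ((√(4 + √3)*(-1*1) - 5)*(-17))*(-13) = ((√(4 + √3)*(-1) - 5)*(-17))*(-13) = ((-√(4 + √3) - 5)*(-17))*(-13) = ((-5 - √(4 + √3))*(-17))*(-13) = (85 + 17*√(4 + √3))*(-13) = -1105 - 221*√(4 + √3)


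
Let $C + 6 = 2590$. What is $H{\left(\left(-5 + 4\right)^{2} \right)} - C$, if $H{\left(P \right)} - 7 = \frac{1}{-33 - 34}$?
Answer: $- \frac{172660}{67} \approx -2577.0$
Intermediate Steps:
$C = 2584$ ($C = -6 + 2590 = 2584$)
$H{\left(P \right)} = \frac{468}{67}$ ($H{\left(P \right)} = 7 + \frac{1}{-33 - 34} = 7 + \frac{1}{-67} = 7 - \frac{1}{67} = \frac{468}{67}$)
$H{\left(\left(-5 + 4\right)^{2} \right)} - C = \frac{468}{67} - 2584 = - \frac{172660}{67}$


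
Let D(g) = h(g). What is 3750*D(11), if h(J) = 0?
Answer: 0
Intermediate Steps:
D(g) = 0
3750*D(11) = 3750*0 = 0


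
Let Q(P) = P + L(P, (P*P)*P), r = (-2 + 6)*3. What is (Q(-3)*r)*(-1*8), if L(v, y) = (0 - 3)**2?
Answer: -576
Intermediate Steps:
r = 12 (r = 4*3 = 12)
L(v, y) = 9 (L(v, y) = (-3)**2 = 9)
Q(P) = 9 + P (Q(P) = P + 9 = 9 + P)
(Q(-3)*r)*(-1*8) = ((9 - 3)*12)*(-1*8) = (6*12)*(-8) = 72*(-8) = -576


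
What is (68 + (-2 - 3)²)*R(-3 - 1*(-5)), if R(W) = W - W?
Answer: 0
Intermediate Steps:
R(W) = 0
(68 + (-2 - 3)²)*R(-3 - 1*(-5)) = (68 + (-2 - 3)²)*0 = (68 + (-5)²)*0 = (68 + 25)*0 = 93*0 = 0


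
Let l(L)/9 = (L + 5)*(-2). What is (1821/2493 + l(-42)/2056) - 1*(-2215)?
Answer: 1893104339/854268 ≈ 2216.1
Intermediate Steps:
l(L) = -90 - 18*L (l(L) = 9*((L + 5)*(-2)) = 9*((5 + L)*(-2)) = 9*(-10 - 2*L) = -90 - 18*L)
(1821/2493 + l(-42)/2056) - 1*(-2215) = (1821/2493 + (-90 - 18*(-42))/2056) - 1*(-2215) = (1821*(1/2493) + (-90 + 756)*(1/2056)) + 2215 = (607/831 + 666*(1/2056)) + 2215 = (607/831 + 333/1028) + 2215 = 900719/854268 + 2215 = 1893104339/854268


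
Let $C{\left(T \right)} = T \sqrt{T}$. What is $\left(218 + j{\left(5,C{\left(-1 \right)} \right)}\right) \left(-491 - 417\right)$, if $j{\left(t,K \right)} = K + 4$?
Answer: $-201576 + 908 i \approx -2.0158 \cdot 10^{5} + 908.0 i$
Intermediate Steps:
$C{\left(T \right)} = T^{\frac{3}{2}}$
$j{\left(t,K \right)} = 4 + K$
$\left(218 + j{\left(5,C{\left(-1 \right)} \right)}\right) \left(-491 - 417\right) = \left(218 + \left(4 + \left(-1\right)^{\frac{3}{2}}\right)\right) \left(-491 - 417\right) = \left(218 + \left(4 - i\right)\right) \left(-908\right) = \left(222 - i\right) \left(-908\right) = -201576 + 908 i$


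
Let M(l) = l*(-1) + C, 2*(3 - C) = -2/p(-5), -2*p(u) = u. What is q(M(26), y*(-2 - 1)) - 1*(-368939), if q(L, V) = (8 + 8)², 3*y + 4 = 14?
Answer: 369195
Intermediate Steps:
y = 10/3 (y = -4/3 + (⅓)*14 = -4/3 + 14/3 = 10/3 ≈ 3.3333)
p(u) = -u/2
C = 17/5 (C = 3 - (-1)/((-½*(-5))) = 3 - (-1)/5/2 = 3 - (-1)*2/5 = 3 - ½*(-⅘) = 3 + ⅖ = 17/5 ≈ 3.4000)
M(l) = 17/5 - l (M(l) = l*(-1) + 17/5 = -l + 17/5 = 17/5 - l)
q(L, V) = 256 (q(L, V) = 16² = 256)
q(M(26), y*(-2 - 1)) - 1*(-368939) = 256 - 1*(-368939) = 256 + 368939 = 369195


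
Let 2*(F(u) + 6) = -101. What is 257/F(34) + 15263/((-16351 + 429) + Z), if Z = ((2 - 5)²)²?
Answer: -9866993/1790033 ≈ -5.5122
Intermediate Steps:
F(u) = -113/2 (F(u) = -6 + (½)*(-101) = -6 - 101/2 = -113/2)
Z = 81 (Z = ((-3)²)² = 9² = 81)
257/F(34) + 15263/((-16351 + 429) + Z) = 257/(-113/2) + 15263/((-16351 + 429) + 81) = 257*(-2/113) + 15263/(-15922 + 81) = -514/113 + 15263/(-15841) = -514/113 + 15263*(-1/15841) = -514/113 - 15263/15841 = -9866993/1790033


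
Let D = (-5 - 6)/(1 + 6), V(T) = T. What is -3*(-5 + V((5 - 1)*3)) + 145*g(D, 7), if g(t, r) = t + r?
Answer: 5363/7 ≈ 766.14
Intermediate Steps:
D = -11/7 ≈ -1.5714
g(t, r) = r + t
-3*(-5 + V((5 - 1)*3)) + 145*g(D, 7) = -3*(-5 + (5 - 1)*3) + 145*(7 - 11/7) = -3*(-5 + 4*3) + 145*(38/7) = -3*(-5 + 12) + 5510/7 = -3*7 + 5510/7 = -21 + 5510/7 = 5363/7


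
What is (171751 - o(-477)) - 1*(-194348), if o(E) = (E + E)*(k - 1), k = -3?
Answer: 362283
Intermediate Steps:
o(E) = -8*E (o(E) = (E + E)*(-3 - 1) = (2*E)*(-4) = -8*E)
(171751 - o(-477)) - 1*(-194348) = (171751 - (-8)*(-477)) - 1*(-194348) = (171751 - 1*3816) + 194348 = (171751 - 3816) + 194348 = 167935 + 194348 = 362283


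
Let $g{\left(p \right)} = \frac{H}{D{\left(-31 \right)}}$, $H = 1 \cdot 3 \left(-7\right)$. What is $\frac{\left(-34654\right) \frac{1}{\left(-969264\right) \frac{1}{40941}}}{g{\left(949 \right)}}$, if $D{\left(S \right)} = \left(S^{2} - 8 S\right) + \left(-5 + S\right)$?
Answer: $- \frac{30818824493}{376936} \approx -81761.0$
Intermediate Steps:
$D{\left(S \right)} = -5 + S^{2} - 7 S$
$H = -21$ ($H = 3 \left(-7\right) = -21$)
$g{\left(p \right)} = - \frac{7}{391}$ ($g{\left(p \right)} = - \frac{21}{-5 + \left(-31\right)^{2} - -217} = - \frac{21}{-5 + 961 + 217} = - \frac{21}{1173} = \left(-21\right) \frac{1}{1173} = - \frac{7}{391}$)
$\frac{\left(-34654\right) \frac{1}{\left(-969264\right) \frac{1}{40941}}}{g{\left(949 \right)}} = \frac{\left(-34654\right) \frac{1}{\left(-969264\right) \frac{1}{40941}}}{- \frac{7}{391}} = - \frac{34654}{\left(-969264\right) \frac{1}{40941}} \left(- \frac{391}{7}\right) = - \frac{34654}{- \frac{107696}{4549}} \left(- \frac{391}{7}\right) = \left(-34654\right) \left(- \frac{4549}{107696}\right) \left(- \frac{391}{7}\right) = \frac{78820523}{53848} \left(- \frac{391}{7}\right) = - \frac{30818824493}{376936}$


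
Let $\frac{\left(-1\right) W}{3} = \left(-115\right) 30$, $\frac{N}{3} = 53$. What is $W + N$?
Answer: $10509$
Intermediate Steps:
$N = 159$ ($N = 3 \cdot 53 = 159$)
$W = 10350$ ($W = - 3 \left(\left(-115\right) 30\right) = \left(-3\right) \left(-3450\right) = 10350$)
$W + N = 10350 + 159 = 10509$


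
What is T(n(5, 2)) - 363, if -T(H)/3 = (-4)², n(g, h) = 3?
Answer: -411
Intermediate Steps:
T(H) = -48 (T(H) = -3*(-4)² = -3*16 = -48)
T(n(5, 2)) - 363 = -48 - 363 = -411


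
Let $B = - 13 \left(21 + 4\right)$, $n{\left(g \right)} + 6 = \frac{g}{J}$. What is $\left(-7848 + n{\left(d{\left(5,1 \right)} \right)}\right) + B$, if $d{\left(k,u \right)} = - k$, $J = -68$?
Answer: $- \frac{556167}{68} \approx -8178.9$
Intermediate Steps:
$n{\left(g \right)} = -6 - \frac{g}{68}$ ($n{\left(g \right)} = -6 + \frac{g}{-68} = -6 + g \left(- \frac{1}{68}\right) = -6 - \frac{g}{68}$)
$B = -325$ ($B = \left(-13\right) 25 = -325$)
$\left(-7848 + n{\left(d{\left(5,1 \right)} \right)}\right) + B = \left(-7848 - \left(6 + \frac{\left(-1\right) 5}{68}\right)\right) - 325 = \left(-7848 - \frac{403}{68}\right) - 325 = - \frac{534067}{68} - 325 = - \frac{556167}{68}$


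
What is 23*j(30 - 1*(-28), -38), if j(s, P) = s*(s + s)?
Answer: 154744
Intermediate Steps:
j(s, P) = 2*s² (j(s, P) = s*(2*s) = 2*s²)
23*j(30 - 1*(-28), -38) = 23*(2*(30 - 1*(-28))²) = 23*(2*(30 + 28)²) = 23*(2*58²) = 23*(2*3364) = 23*6728 = 154744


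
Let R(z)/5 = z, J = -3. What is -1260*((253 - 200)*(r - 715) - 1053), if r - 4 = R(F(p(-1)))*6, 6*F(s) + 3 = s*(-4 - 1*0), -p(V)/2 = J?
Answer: 57822660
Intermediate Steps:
p(V) = 6 (p(V) = -2*(-3) = 6)
F(s) = -½ - 2*s/3 (F(s) = -½ + (s*(-4 - 1*0))/6 = -½ + (s*(-4 + 0))/6 = -½ + (s*(-4))/6 = -½ + (-4*s)/6 = -½ - 2*s/3)
R(z) = 5*z
r = -131 (r = 4 + (5*(-½ - ⅔*6))*6 = 4 + (5*(-½ - 4))*6 = 4 + (5*(-9/2))*6 = 4 - 45/2*6 = 4 - 135 = -131)
-1260*((253 - 200)*(r - 715) - 1053) = -1260*((253 - 200)*(-131 - 715) - 1053) = -1260*(53*(-846) - 1053) = -1260*(-44838 - 1053) = -1260*(-45891) = 57822660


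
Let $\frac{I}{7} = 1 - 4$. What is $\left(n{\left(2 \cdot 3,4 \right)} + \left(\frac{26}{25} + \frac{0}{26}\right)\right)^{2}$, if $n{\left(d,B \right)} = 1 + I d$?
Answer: $\frac{9603801}{625} \approx 15366.0$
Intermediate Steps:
$I = -21$ ($I = 7 \left(1 - 4\right) = 7 \left(-3\right) = -21$)
$n{\left(d,B \right)} = 1 - 21 d$
$\left(n{\left(2 \cdot 3,4 \right)} + \left(\frac{26}{25} + \frac{0}{26}\right)\right)^{2} = \left(\left(1 - 21 \cdot 2 \cdot 3\right) + \left(\frac{26}{25} + \frac{0}{26}\right)\right)^{2} = \left(\left(1 - 126\right) + \left(26 \cdot \frac{1}{25} + 0 \cdot \frac{1}{26}\right)\right)^{2} = \left(\left(1 - 126\right) + \left(\frac{26}{25} + 0\right)\right)^{2} = \left(-125 + \frac{26}{25}\right)^{2} = \left(- \frac{3099}{25}\right)^{2} = \frac{9603801}{625}$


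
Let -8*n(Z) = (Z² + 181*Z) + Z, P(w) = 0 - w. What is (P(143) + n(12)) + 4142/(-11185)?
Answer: -4858432/11185 ≈ -434.37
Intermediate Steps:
P(w) = -w
n(Z) = -91*Z/4 - Z²/8 (n(Z) = -((Z² + 181*Z) + Z)/8 = -(Z² + 182*Z)/8 = -91*Z/4 - Z²/8)
(P(143) + n(12)) + 4142/(-11185) = (-1*143 - ⅛*12*(182 + 12)) + 4142/(-11185) = (-143 - ⅛*12*194) + 4142*(-1/11185) = (-143 - 291) - 4142/11185 = -434 - 4142/11185 = -4858432/11185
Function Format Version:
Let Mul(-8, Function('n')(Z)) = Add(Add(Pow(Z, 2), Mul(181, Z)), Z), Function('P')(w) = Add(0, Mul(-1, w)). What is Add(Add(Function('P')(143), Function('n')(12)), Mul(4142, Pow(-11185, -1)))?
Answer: Rational(-4858432, 11185) ≈ -434.37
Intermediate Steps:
Function('P')(w) = Mul(-1, w)
Function('n')(Z) = Add(Mul(Rational(-91, 4), Z), Mul(Rational(-1, 8), Pow(Z, 2))) (Function('n')(Z) = Mul(Rational(-1, 8), Add(Add(Pow(Z, 2), Mul(181, Z)), Z)) = Mul(Rational(-1, 8), Add(Pow(Z, 2), Mul(182, Z))) = Add(Mul(Rational(-91, 4), Z), Mul(Rational(-1, 8), Pow(Z, 2))))
Add(Add(Function('P')(143), Function('n')(12)), Mul(4142, Pow(-11185, -1))) = Add(Add(Mul(-1, 143), Mul(Rational(-1, 8), 12, Add(182, 12))), Mul(4142, Pow(-11185, -1))) = Add(Add(-143, Mul(Rational(-1, 8), 12, 194)), Mul(4142, Rational(-1, 11185))) = Add(Add(-143, -291), Rational(-4142, 11185)) = Add(-434, Rational(-4142, 11185)) = Rational(-4858432, 11185)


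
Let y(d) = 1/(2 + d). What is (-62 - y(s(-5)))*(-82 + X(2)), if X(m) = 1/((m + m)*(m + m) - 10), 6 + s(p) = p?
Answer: 273487/54 ≈ 5064.6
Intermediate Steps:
s(p) = -6 + p
X(m) = 1/(-10 + 4*m²) (X(m) = 1/((2*m)*(2*m) - 10) = 1/(4*m² - 10) = 1/(-10 + 4*m²))
(-62 - y(s(-5)))*(-82 + X(2)) = (-62 - 1/(2 + (-6 - 5)))*(-82 + 1/(2*(-5 + 2*2²))) = (-62 - 1/(2 - 11))*(-82 + 1/(2*(-5 + 2*4))) = (-62 - 1/(-9))*(-82 + 1/(2*(-5 + 8))) = (-62 - 1*(-⅑))*(-82 + (½)/3) = (-62 + ⅑)*(-82 + (½)*(⅓)) = -557*(-82 + ⅙)/9 = -557/9*(-491/6) = 273487/54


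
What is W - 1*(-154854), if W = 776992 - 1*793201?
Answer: 138645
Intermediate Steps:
W = -16209 (W = 776992 - 793201 = -16209)
W - 1*(-154854) = -16209 - 1*(-154854) = -16209 + 154854 = 138645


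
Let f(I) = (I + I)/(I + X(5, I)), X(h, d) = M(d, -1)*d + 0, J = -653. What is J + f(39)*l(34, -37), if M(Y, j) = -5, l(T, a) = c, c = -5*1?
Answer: -1301/2 ≈ -650.50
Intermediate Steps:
c = -5
l(T, a) = -5
X(h, d) = -5*d (X(h, d) = -5*d + 0 = -5*d)
f(I) = -½ (f(I) = (I + I)/(I - 5*I) = (2*I)/((-4*I)) = (2*I)*(-1/(4*I)) = -½)
J + f(39)*l(34, -37) = -653 - ½*(-5) = -653 + 5/2 = -1301/2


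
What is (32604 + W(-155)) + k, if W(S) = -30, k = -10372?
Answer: 22202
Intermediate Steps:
(32604 + W(-155)) + k = (32604 - 30) - 10372 = 32574 - 10372 = 22202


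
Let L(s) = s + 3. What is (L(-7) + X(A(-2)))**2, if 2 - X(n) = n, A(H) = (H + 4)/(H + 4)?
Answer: 9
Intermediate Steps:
A(H) = 1 (A(H) = (4 + H)/(4 + H) = 1)
X(n) = 2 - n
L(s) = 3 + s
(L(-7) + X(A(-2)))**2 = ((3 - 7) + (2 - 1*1))**2 = (-4 + (2 - 1))**2 = (-4 + 1)**2 = (-3)**2 = 9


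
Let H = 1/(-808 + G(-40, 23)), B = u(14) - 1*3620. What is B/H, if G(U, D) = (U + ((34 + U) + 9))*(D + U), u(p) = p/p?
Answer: 647801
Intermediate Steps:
u(p) = 1
G(U, D) = (43 + 2*U)*(D + U) (G(U, D) = (U + (43 + U))*(D + U) = (43 + 2*U)*(D + U))
B = -3619 (B = 1 - 1*3620 = 1 - 3620 = -3619)
H = -1/179 (H = 1/(-808 + (2*(-40)**2 + 43*23 + 43*(-40) + 2*23*(-40))) = 1/(-808 + (2*1600 + 989 - 1720 - 1840)) = 1/(-808 + (3200 + 989 - 1720 - 1840)) = 1/(-808 + 629) = 1/(-179) = -1/179 ≈ -0.0055866)
B/H = -3619/(-1/179) = -3619*(-179) = 647801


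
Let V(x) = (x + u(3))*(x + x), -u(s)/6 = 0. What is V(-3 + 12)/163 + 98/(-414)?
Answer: 25547/33741 ≈ 0.75715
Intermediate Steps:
u(s) = 0 (u(s) = -6*0 = 0)
V(x) = 2*x² (V(x) = (x + 0)*(x + x) = x*(2*x) = 2*x²)
V(-3 + 12)/163 + 98/(-414) = (2*(-3 + 12)²)/163 + 98/(-414) = (2*9²)*(1/163) + 98*(-1/414) = (2*81)*(1/163) - 49/207 = 162*(1/163) - 49/207 = 162/163 - 49/207 = 25547/33741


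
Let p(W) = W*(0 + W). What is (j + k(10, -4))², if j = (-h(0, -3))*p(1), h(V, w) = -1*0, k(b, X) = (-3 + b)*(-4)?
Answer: 784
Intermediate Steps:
k(b, X) = 12 - 4*b
h(V, w) = 0
p(W) = W² (p(W) = W*W = W²)
j = 0 (j = -1*0*1² = 0*1 = 0)
(j + k(10, -4))² = (0 + (12 - 4*10))² = (0 + (12 - 40))² = (0 - 28)² = (-28)² = 784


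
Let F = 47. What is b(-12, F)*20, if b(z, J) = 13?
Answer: 260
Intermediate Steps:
b(-12, F)*20 = 13*20 = 260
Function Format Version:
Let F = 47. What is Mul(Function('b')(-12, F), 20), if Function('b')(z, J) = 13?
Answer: 260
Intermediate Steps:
Mul(Function('b')(-12, F), 20) = Mul(13, 20) = 260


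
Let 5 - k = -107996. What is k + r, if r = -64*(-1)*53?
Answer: 111393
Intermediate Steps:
r = 3392 (r = 64*53 = 3392)
k = 108001 (k = 5 - 1*(-107996) = 5 + 107996 = 108001)
k + r = 108001 + 3392 = 111393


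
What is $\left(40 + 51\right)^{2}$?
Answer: $8281$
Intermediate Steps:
$\left(40 + 51\right)^{2} = 91^{2} = 8281$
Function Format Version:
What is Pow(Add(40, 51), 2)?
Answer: 8281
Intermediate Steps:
Pow(Add(40, 51), 2) = Pow(91, 2) = 8281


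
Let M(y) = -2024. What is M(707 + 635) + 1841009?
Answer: 1838985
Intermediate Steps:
M(707 + 635) + 1841009 = -2024 + 1841009 = 1838985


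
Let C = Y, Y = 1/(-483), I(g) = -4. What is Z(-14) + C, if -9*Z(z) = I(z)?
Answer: 641/1449 ≈ 0.44237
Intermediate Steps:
Z(z) = 4/9 (Z(z) = -⅑*(-4) = 4/9)
Y = -1/483 ≈ -0.0020704
C = -1/483 ≈ -0.0020704
Z(-14) + C = 4/9 - 1/483 = 641/1449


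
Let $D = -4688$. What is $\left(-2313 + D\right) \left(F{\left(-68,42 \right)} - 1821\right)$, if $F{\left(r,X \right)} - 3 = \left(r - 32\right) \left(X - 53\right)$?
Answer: $5026718$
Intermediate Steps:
$F{\left(r,X \right)} = 3 + \left(-53 + X\right) \left(-32 + r\right)$ ($F{\left(r,X \right)} = 3 + \left(r - 32\right) \left(X - 53\right) = 3 + \left(-32 + r\right) \left(-53 + X\right) = 3 + \left(-53 + X\right) \left(-32 + r\right)$)
$\left(-2313 + D\right) \left(F{\left(-68,42 \right)} - 1821\right) = \left(-2313 - 4688\right) \left(\left(1699 - -3604 - 1344 + 42 \left(-68\right)\right) - 1821\right) = - 7001 \left(\left(1699 + 3604 - 1344 - 2856\right) - 1821\right) = - 7001 \left(1103 - 1821\right) = \left(-7001\right) \left(-718\right) = 5026718$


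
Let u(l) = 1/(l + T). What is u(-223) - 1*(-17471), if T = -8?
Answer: 4035800/231 ≈ 17471.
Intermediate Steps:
u(l) = 1/(-8 + l) (u(l) = 1/(l - 8) = 1/(-8 + l))
u(-223) - 1*(-17471) = 1/(-8 - 223) - 1*(-17471) = 1/(-231) + 17471 = -1/231 + 17471 = 4035800/231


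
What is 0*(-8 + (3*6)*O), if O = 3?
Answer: 0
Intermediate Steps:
0*(-8 + (3*6)*O) = 0*(-8 + (3*6)*3) = 0*(-8 + 18*3) = 0*(-8 + 54) = 0*46 = 0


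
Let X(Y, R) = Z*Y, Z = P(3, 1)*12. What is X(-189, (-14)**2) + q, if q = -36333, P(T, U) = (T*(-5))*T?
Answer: 65727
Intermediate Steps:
P(T, U) = -5*T**2 (P(T, U) = (-5*T)*T = -5*T**2)
Z = -540 (Z = -5*3**2*12 = -5*9*12 = -45*12 = -540)
X(Y, R) = -540*Y
X(-189, (-14)**2) + q = -540*(-189) - 36333 = 102060 - 36333 = 65727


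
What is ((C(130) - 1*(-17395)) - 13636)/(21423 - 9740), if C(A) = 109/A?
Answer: 488779/1518790 ≈ 0.32182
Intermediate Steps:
((C(130) - 1*(-17395)) - 13636)/(21423 - 9740) = ((109/130 - 1*(-17395)) - 13636)/(21423 - 9740) = ((109*(1/130) + 17395) - 13636)/11683 = ((109/130 + 17395) - 13636)*(1/11683) = (2261459/130 - 13636)*(1/11683) = (488779/130)*(1/11683) = 488779/1518790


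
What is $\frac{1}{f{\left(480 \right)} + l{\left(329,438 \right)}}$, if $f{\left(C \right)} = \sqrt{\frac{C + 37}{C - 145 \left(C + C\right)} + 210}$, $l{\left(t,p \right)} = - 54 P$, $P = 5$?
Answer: $- \frac{37454400}{10083557317} - \frac{68 \sqrt{873920490}}{10083557317} \approx -0.0039138$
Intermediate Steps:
$l{\left(t,p \right)} = -270$ ($l{\left(t,p \right)} = \left(-54\right) 5 = -270$)
$f{\left(C \right)} = \sqrt{210 - \frac{37 + C}{289 C}}$ ($f{\left(C \right)} = \sqrt{\frac{37 + C}{C - 145 \cdot 2 C} + 210} = \sqrt{\frac{37 + C}{C - 290 C} + 210} = \sqrt{\frac{37 + C}{\left(-289\right) C} + 210} = \sqrt{\left(37 + C\right) \left(- \frac{1}{289 C}\right) + 210} = \sqrt{- \frac{37 + C}{289 C} + 210} = \sqrt{210 - \frac{37 + C}{289 C}}$)
$\frac{1}{f{\left(480 \right)} + l{\left(329,438 \right)}} = \frac{1}{\frac{\sqrt{60689 - \frac{37}{480}}}{17} - 270} = \frac{1}{\frac{\sqrt{\frac{29130683}{480}}}{17} - 270} = \frac{1}{\frac{\frac{1}{120} \sqrt{873920490}}{17} - 270} = \frac{1}{\frac{\sqrt{873920490}}{2040} - 270} = \frac{1}{-270 + \frac{\sqrt{873920490}}{2040}}$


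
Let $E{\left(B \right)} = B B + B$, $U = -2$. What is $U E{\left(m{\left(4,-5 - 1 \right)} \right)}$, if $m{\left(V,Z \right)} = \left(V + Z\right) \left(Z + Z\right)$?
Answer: $-1200$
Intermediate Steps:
$m{\left(V,Z \right)} = 2 Z \left(V + Z\right)$ ($m{\left(V,Z \right)} = \left(V + Z\right) 2 Z = 2 Z \left(V + Z\right)$)
$E{\left(B \right)} = B + B^{2}$ ($E{\left(B \right)} = B^{2} + B = B + B^{2}$)
$U E{\left(m{\left(4,-5 - 1 \right)} \right)} = - 2 \cdot 2 \left(-5 - 1\right) \left(4 - 6\right) \left(1 + 2 \left(-5 - 1\right) \left(4 - 6\right)\right) = - 2 \cdot 2 \left(-6\right) \left(4 - 6\right) \left(1 + 2 \left(-6\right) \left(4 - 6\right)\right) = - 2 \cdot 2 \left(-6\right) \left(-2\right) \left(1 + 2 \left(-6\right) \left(-2\right)\right) = - 2 \cdot 24 \left(1 + 24\right) = - 2 \cdot 24 \cdot 25 = \left(-2\right) 600 = -1200$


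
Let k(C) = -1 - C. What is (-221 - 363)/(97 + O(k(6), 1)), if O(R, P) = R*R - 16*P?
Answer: -292/65 ≈ -4.4923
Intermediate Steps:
O(R, P) = R² - 16*P
(-221 - 363)/(97 + O(k(6), 1)) = (-221 - 363)/(97 + ((-1 - 1*6)² - 16*1)) = -584/(97 + ((-1 - 6)² - 16)) = -584/(97 + ((-7)² - 16)) = -584/(97 + (49 - 16)) = -584/(97 + 33) = -584/130 = -584*1/130 = -292/65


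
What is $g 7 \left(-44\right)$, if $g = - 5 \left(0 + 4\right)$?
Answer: $6160$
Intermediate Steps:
$g = -20$ ($g = \left(-5\right) 4 = -20$)
$g 7 \left(-44\right) = \left(-20\right) 7 \left(-44\right) = \left(-140\right) \left(-44\right) = 6160$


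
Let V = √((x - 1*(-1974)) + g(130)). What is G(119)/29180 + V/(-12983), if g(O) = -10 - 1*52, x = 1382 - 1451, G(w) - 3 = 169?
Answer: 43/7295 - √1843/12983 ≈ 0.0025878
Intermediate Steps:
G(w) = 172 (G(w) = 3 + 169 = 172)
x = -69
g(O) = -62 (g(O) = -10 - 52 = -62)
V = √1843 (V = √((-69 - 1*(-1974)) - 62) = √((-69 + 1974) - 62) = √(1905 - 62) = √1843 ≈ 42.930)
G(119)/29180 + V/(-12983) = 172/29180 + √1843/(-12983) = 172*(1/29180) + √1843*(-1/12983) = 43/7295 - √1843/12983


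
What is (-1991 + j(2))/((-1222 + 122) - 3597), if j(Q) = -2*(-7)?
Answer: 1977/4697 ≈ 0.42091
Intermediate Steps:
j(Q) = 14
(-1991 + j(2))/((-1222 + 122) - 3597) = (-1991 + 14)/((-1222 + 122) - 3597) = -1977/(-1100 - 3597) = -1977/(-4697) = -1977*(-1/4697) = 1977/4697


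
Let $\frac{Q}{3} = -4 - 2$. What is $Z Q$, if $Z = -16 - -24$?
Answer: $-144$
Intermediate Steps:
$Q = -18$ ($Q = 3 \left(-4 - 2\right) = 3 \left(-6\right) = -18$)
$Z = 8$ ($Z = -16 + 24 = 8$)
$Z Q = 8 \left(-18\right) = -144$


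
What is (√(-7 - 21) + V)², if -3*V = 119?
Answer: 13909/9 - 476*I*√7/3 ≈ 1545.4 - 419.79*I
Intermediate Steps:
V = -119/3 (V = -⅓*119 = -119/3 ≈ -39.667)
(√(-7 - 21) + V)² = (√(-7 - 21) - 119/3)² = (√(-28) - 119/3)² = (2*I*√7 - 119/3)² = (-119/3 + 2*I*√7)²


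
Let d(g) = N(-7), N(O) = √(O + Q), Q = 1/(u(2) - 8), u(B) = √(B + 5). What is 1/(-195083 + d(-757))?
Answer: -1/(195083 - I*√(7 - 1/(-8 + √7))) ≈ -5.126e-6 - 7.0441e-11*I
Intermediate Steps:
u(B) = √(5 + B)
Q = 1/(-8 + √7) (Q = 1/(√(5 + 2) - 8) = 1/(√7 - 8) = 1/(-8 + √7) ≈ -0.18677)
N(O) = √(-8/57 + O - √7/57) (N(O) = √(O + (-8/57 - √7/57)) = √(-8/57 + O - √7/57))
d(g) = √(-57 + 7*√7)/√(8 - √7) (d(g) = √(-1 - 7*(8 - √7))/√(8 - √7) = √(-1 + (-56 + 7*√7))/√(8 - √7) = √(-57 + 7*√7)/√(8 - √7))
1/(-195083 + d(-757)) = 1/(-195083 + √(-57 + 7*√7)/√(8 - √7))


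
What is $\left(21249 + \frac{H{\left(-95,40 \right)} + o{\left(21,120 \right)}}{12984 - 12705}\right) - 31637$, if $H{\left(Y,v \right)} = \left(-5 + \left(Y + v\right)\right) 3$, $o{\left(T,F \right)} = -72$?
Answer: $- \frac{322056}{31} \approx -10389.0$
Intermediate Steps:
$H{\left(Y,v \right)} = -15 + 3 Y + 3 v$ ($H{\left(Y,v \right)} = \left(-5 + Y + v\right) 3 = -15 + 3 Y + 3 v$)
$\left(21249 + \frac{H{\left(-95,40 \right)} + o{\left(21,120 \right)}}{12984 - 12705}\right) - 31637 = \left(21249 + \frac{\left(-15 + 3 \left(-95\right) + 3 \cdot 40\right) - 72}{12984 - 12705}\right) - 31637 = \left(21249 + \frac{\left(-15 - 285 + 120\right) - 72}{279}\right) - 31637 = \left(21249 + \left(-180 - 72\right) \frac{1}{279}\right) - 31637 = \left(21249 - \frac{28}{31}\right) - 31637 = \frac{658691}{31} - 31637 = - \frac{322056}{31}$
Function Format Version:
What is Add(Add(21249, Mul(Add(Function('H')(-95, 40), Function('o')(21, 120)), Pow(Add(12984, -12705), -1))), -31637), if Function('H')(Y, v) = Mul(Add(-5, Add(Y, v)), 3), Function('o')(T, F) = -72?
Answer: Rational(-322056, 31) ≈ -10389.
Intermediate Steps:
Function('H')(Y, v) = Add(-15, Mul(3, Y), Mul(3, v)) (Function('H')(Y, v) = Mul(Add(-5, Y, v), 3) = Add(-15, Mul(3, Y), Mul(3, v)))
Add(Add(21249, Mul(Add(Function('H')(-95, 40), Function('o')(21, 120)), Pow(Add(12984, -12705), -1))), -31637) = Add(Add(21249, Mul(Add(Add(-15, Mul(3, -95), Mul(3, 40)), -72), Pow(Add(12984, -12705), -1))), -31637) = Add(Add(21249, Mul(Add(Add(-15, -285, 120), -72), Pow(279, -1))), -31637) = Add(Add(21249, Mul(Add(-180, -72), Rational(1, 279))), -31637) = Add(Add(21249, Mul(-252, Rational(1, 279))), -31637) = Add(Add(21249, Rational(-28, 31)), -31637) = Add(Rational(658691, 31), -31637) = Rational(-322056, 31)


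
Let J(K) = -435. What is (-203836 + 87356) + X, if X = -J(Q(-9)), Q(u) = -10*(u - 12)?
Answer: -116045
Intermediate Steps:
Q(u) = 120 - 10*u (Q(u) = -10*(-12 + u) = 120 - 10*u)
X = 435 (X = -1*(-435) = 435)
(-203836 + 87356) + X = (-203836 + 87356) + 435 = -116480 + 435 = -116045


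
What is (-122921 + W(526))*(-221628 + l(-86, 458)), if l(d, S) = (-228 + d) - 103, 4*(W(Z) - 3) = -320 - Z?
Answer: 54680579655/2 ≈ 2.7340e+10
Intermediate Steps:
W(Z) = -77 - Z/4 (W(Z) = 3 + (-320 - Z)/4 = 3 + (-80 - Z/4) = -77 - Z/4)
l(d, S) = -331 + d
(-122921 + W(526))*(-221628 + l(-86, 458)) = (-122921 + (-77 - ¼*526))*(-221628 + (-331 - 86)) = (-122921 + (-77 - 263/2))*(-221628 - 417) = (-122921 - 417/2)*(-222045) = -246259/2*(-222045) = 54680579655/2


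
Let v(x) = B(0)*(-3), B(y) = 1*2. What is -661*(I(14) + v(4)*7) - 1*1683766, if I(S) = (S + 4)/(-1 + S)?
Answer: -21539950/13 ≈ -1.6569e+6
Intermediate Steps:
B(y) = 2
I(S) = (4 + S)/(-1 + S)
v(x) = -6 (v(x) = 2*(-3) = -6)
-661*(I(14) + v(4)*7) - 1*1683766 = -661*((4 + 14)/(-1 + 14) - 6*7) - 1*1683766 = -661*(18/13 - 42) - 1683766 = -661*(-528/13) - 1683766 = 349008/13 - 1683766 = -21539950/13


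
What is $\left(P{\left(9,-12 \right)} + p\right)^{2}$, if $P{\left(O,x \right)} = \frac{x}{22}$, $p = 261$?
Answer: $\frac{8208225}{121} \approx 67837.0$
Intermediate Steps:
$P{\left(O,x \right)} = \frac{x}{22}$ ($P{\left(O,x \right)} = x \frac{1}{22} = \frac{x}{22}$)
$\left(P{\left(9,-12 \right)} + p\right)^{2} = \left(\frac{1}{22} \left(-12\right) + 261\right)^{2} = \left(- \frac{6}{11} + 261\right)^{2} = \left(\frac{2865}{11}\right)^{2} = \frac{8208225}{121}$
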